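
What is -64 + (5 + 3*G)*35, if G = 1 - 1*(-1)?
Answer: 321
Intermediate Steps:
G = 2 (G = 1 + 1 = 2)
-64 + (5 + 3*G)*35 = -64 + (5 + 3*2)*35 = -64 + (5 + 6)*35 = -64 + 11*35 = -64 + 385 = 321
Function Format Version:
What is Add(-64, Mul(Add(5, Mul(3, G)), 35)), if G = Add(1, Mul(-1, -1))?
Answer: 321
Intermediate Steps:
G = 2 (G = Add(1, 1) = 2)
Add(-64, Mul(Add(5, Mul(3, G)), 35)) = Add(-64, Mul(Add(5, Mul(3, 2)), 35)) = Add(-64, Mul(Add(5, 6), 35)) = Add(-64, Mul(11, 35)) = Add(-64, 385) = 321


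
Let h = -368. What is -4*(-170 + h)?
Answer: 2152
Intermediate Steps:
-4*(-170 + h) = -4*(-170 - 368) = -4*(-538) = 2152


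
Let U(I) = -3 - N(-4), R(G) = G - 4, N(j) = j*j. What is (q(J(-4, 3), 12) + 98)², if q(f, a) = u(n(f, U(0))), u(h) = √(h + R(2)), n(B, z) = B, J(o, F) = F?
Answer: 9801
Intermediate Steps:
N(j) = j²
R(G) = -4 + G
U(I) = -19 (U(I) = -3 - 1*(-4)² = -3 - 1*16 = -3 - 16 = -19)
u(h) = √(-2 + h) (u(h) = √(h + (-4 + 2)) = √(h - 2) = √(-2 + h))
q(f, a) = √(-2 + f)
(q(J(-4, 3), 12) + 98)² = (√(-2 + 3) + 98)² = (√1 + 98)² = (1 + 98)² = 99² = 9801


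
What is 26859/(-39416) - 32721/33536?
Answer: -273809295/165231872 ≈ -1.6571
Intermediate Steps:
26859/(-39416) - 32721/33536 = 26859*(-1/39416) - 32721*1/33536 = -26859/39416 - 32721/33536 = -273809295/165231872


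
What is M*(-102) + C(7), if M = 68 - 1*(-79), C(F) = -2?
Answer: -14996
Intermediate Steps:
M = 147 (M = 68 + 79 = 147)
M*(-102) + C(7) = 147*(-102) - 2 = -14994 - 2 = -14996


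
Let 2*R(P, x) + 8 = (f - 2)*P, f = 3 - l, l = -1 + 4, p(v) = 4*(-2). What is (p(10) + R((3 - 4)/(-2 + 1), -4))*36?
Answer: -468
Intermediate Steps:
p(v) = -8
l = 3
f = 0 (f = 3 - 1*3 = 3 - 3 = 0)
R(P, x) = -4 - P (R(P, x) = -4 + ((0 - 2)*P)/2 = -4 + (-2*P)/2 = -4 - P)
(p(10) + R((3 - 4)/(-2 + 1), -4))*36 = (-8 + (-4 - (3 - 4)/(-2 + 1)))*36 = (-8 + (-4 - (-1)/(-1)))*36 = (-8 + (-4 - (-1)*(-1)))*36 = (-8 + (-4 - 1*1))*36 = (-8 + (-4 - 1))*36 = (-8 - 5)*36 = -13*36 = -468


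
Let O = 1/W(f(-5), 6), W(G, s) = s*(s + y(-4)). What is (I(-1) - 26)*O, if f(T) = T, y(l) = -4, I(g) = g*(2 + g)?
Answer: -9/4 ≈ -2.2500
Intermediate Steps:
W(G, s) = s*(-4 + s) (W(G, s) = s*(s - 4) = s*(-4 + s))
O = 1/12 (O = 1/(6*(-4 + 6)) = 1/(6*2) = 1/12 ≈ 0.083333)
(I(-1) - 26)*O = (-(2 - 1) - 26)*(1/12) = (-1*1 - 26)*(1/12) = (-1 - 26)*(1/12) = -27*1/12 = -9/4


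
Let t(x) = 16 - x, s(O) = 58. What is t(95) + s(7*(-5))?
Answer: -21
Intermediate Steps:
t(95) + s(7*(-5)) = (16 - 1*95) + 58 = (16 - 95) + 58 = -79 + 58 = -21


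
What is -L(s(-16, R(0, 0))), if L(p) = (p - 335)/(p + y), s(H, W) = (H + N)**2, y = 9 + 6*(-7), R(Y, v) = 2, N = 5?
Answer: 107/44 ≈ 2.4318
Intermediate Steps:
y = -33 (y = 9 - 42 = -33)
s(H, W) = (5 + H)**2 (s(H, W) = (H + 5)**2 = (5 + H)**2)
L(p) = (-335 + p)/(-33 + p) (L(p) = (p - 335)/(p - 33) = (-335 + p)/(-33 + p))
-L(s(-16, R(0, 0))) = -(-335 + (5 - 16)**2)/(-33 + (5 - 16)**2) = -(-335 + (-11)**2)/(-33 + (-11)**2) = -(-335 + 121)/(-33 + 121) = -(-214)/88 = -1*(-107/44) = 107/44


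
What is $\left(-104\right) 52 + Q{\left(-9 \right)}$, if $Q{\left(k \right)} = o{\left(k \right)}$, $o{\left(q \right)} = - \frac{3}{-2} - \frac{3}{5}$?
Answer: $- \frac{54071}{10} \approx -5407.1$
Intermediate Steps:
$o{\left(q \right)} = \frac{9}{10}$ ($o{\left(q \right)} = \left(-3\right) \left(- \frac{1}{2}\right) - \frac{3}{5} = \frac{3}{2} - \frac{3}{5} = \frac{9}{10}$)
$Q{\left(k \right)} = \frac{9}{10}$
$\left(-104\right) 52 + Q{\left(-9 \right)} = \left(-104\right) 52 + \frac{9}{10} = -5408 + \frac{9}{10} = - \frac{54071}{10}$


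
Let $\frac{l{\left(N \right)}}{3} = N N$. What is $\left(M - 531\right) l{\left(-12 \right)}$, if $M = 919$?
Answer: $167616$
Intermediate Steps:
$l{\left(N \right)} = 3 N^{2}$ ($l{\left(N \right)} = 3 N N = 3 N^{2}$)
$\left(M - 531\right) l{\left(-12 \right)} = \left(919 - 531\right) 3 \left(-12\right)^{2} = 388 \cdot 3 \cdot 144 = 388 \cdot 432 = 167616$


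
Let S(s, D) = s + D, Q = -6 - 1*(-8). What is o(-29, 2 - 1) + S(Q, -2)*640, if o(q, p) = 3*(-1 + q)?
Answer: -90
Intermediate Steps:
Q = 2 (Q = -6 + 8 = 2)
S(s, D) = D + s
o(q, p) = -3 + 3*q
o(-29, 2 - 1) + S(Q, -2)*640 = (-3 + 3*(-29)) + (-2 + 2)*640 = (-3 - 87) + 0*640 = -90 + 0 = -90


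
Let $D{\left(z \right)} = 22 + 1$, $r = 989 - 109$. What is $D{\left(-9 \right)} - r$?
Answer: $-857$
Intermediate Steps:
$r = 880$ ($r = 989 - 109 = 880$)
$D{\left(z \right)} = 23$
$D{\left(-9 \right)} - r = 23 - 880 = -857$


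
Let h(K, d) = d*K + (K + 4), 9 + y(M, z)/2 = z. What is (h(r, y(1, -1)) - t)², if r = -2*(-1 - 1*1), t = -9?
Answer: 3969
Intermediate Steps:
y(M, z) = -18 + 2*z
r = 4 (r = -2*(-1 - 1) = -2*(-2) = 4)
h(K, d) = 4 + K + K*d (h(K, d) = K*d + (4 + K) = 4 + K + K*d)
(h(r, y(1, -1)) - t)² = ((4 + 4 + 4*(-18 + 2*(-1))) - 1*(-9))² = ((4 + 4 + 4*(-18 - 2)) + 9)² = ((4 + 4 + 4*(-20)) + 9)² = ((4 + 4 - 80) + 9)² = (-72 + 9)² = (-63)² = 3969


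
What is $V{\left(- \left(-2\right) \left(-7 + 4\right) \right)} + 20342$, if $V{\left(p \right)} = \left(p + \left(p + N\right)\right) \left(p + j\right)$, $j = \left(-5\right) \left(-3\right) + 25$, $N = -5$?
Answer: $19764$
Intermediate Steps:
$j = 40$ ($j = 15 + 25 = 40$)
$V{\left(p \right)} = \left(-5 + 2 p\right) \left(40 + p\right)$ ($V{\left(p \right)} = \left(p + \left(p - 5\right)\right) \left(p + 40\right) = \left(p + \left(-5 + p\right)\right) \left(40 + p\right) = \left(-5 + 2 p\right) \left(40 + p\right)$)
$V{\left(- \left(-2\right) \left(-7 + 4\right) \right)} + 20342 = \left(-200 + 2 \left(- \left(-2\right) \left(-7 + 4\right)\right)^{2} + 75 \left(- \left(-2\right) \left(-7 + 4\right)\right)\right) + 20342 = \left(-200 + 2 \left(- \left(-2\right) \left(-3\right)\right)^{2} + 75 \left(- \left(-2\right) \left(-3\right)\right)\right) + 20342 = \left(-200 + 2 \left(\left(-1\right) 6\right)^{2} + 75 \left(\left(-1\right) 6\right)\right) + 20342 = \left(-200 + 2 \left(-6\right)^{2} + 75 \left(-6\right)\right) + 20342 = \left(-200 + 2 \cdot 36 - 450\right) + 20342 = \left(-200 + 72 - 450\right) + 20342 = -578 + 20342 = 19764$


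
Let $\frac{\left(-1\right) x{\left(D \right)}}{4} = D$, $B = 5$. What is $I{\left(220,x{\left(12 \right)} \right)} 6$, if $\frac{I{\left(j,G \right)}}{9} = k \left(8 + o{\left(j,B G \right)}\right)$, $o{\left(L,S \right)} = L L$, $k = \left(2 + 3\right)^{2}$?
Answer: $65350800$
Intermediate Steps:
$x{\left(D \right)} = - 4 D$
$k = 25$ ($k = 5^{2} = 25$)
$o{\left(L,S \right)} = L^{2}$
$I{\left(j,G \right)} = 1800 + 225 j^{2}$ ($I{\left(j,G \right)} = 9 \cdot 25 \left(8 + j^{2}\right) = 9 \left(200 + 25 j^{2}\right) = 1800 + 225 j^{2}$)
$I{\left(220,x{\left(12 \right)} \right)} 6 = \left(1800 + 225 \cdot 220^{2}\right) 6 = \left(1800 + 225 \cdot 48400\right) 6 = \left(1800 + 10890000\right) 6 = 10891800 \cdot 6 = 65350800$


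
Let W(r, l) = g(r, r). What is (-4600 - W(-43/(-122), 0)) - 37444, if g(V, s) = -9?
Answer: -42035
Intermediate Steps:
W(r, l) = -9
(-4600 - W(-43/(-122), 0)) - 37444 = (-4600 - 1*(-9)) - 37444 = (-4600 + 9) - 37444 = -4591 - 37444 = -42035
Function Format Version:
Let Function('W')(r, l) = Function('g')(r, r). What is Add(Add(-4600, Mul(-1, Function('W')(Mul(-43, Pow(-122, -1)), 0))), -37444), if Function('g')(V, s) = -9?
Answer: -42035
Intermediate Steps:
Function('W')(r, l) = -9
Add(Add(-4600, Mul(-1, Function('W')(Mul(-43, Pow(-122, -1)), 0))), -37444) = Add(Add(-4600, Mul(-1, -9)), -37444) = Add(Add(-4600, 9), -37444) = Add(-4591, -37444) = -42035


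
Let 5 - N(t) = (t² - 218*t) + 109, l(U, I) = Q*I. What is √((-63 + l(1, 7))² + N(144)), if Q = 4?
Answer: √11777 ≈ 108.52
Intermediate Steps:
l(U, I) = 4*I
N(t) = -104 - t² + 218*t (N(t) = 5 - ((t² - 218*t) + 109) = 5 - (109 + t² - 218*t) = 5 + (-109 - t² + 218*t) = -104 - t² + 218*t)
√((-63 + l(1, 7))² + N(144)) = √((-63 + 4*7)² + (-104 - 1*144² + 218*144)) = √((-63 + 28)² + (-104 - 1*20736 + 31392)) = √((-35)² + (-104 - 20736 + 31392)) = √(1225 + 10552) = √11777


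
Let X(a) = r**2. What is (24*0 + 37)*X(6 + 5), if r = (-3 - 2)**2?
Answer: 23125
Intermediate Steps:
r = 25 (r = (-5)**2 = 25)
X(a) = 625 (X(a) = 25**2 = 625)
(24*0 + 37)*X(6 + 5) = (24*0 + 37)*625 = (0 + 37)*625 = 37*625 = 23125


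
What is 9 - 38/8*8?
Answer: -29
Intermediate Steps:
9 - 38/8*8 = 9 - 38*1/8*8 = 9 - 19/4*8 = 9 - 38 = -29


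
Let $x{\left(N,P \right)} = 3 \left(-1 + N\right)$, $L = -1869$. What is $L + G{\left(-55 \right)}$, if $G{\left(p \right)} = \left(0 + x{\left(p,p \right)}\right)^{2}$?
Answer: $26355$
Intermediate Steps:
$x{\left(N,P \right)} = -3 + 3 N$
$G{\left(p \right)} = \left(-3 + 3 p\right)^{2}$ ($G{\left(p \right)} = \left(0 + \left(-3 + 3 p\right)\right)^{2} = \left(-3 + 3 p\right)^{2}$)
$L + G{\left(-55 \right)} = -1869 + 9 \left(-1 - 55\right)^{2} = -1869 + 9 \left(-56\right)^{2} = -1869 + 9 \cdot 3136 = -1869 + 28224 = 26355$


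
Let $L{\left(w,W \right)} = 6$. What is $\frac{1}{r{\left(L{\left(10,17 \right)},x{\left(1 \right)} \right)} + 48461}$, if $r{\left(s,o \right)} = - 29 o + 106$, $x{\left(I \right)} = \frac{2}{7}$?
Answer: $\frac{7}{339911} \approx 2.0594 \cdot 10^{-5}$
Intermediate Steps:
$x{\left(I \right)} = \frac{2}{7}$ ($x{\left(I \right)} = 2 \cdot \frac{1}{7} = \frac{2}{7}$)
$r{\left(s,o \right)} = 106 - 29 o$
$\frac{1}{r{\left(L{\left(10,17 \right)},x{\left(1 \right)} \right)} + 48461} = \frac{1}{\left(106 - \frac{58}{7}\right) + 48461} = \frac{1}{\frac{684}{7} + 48461} = \frac{1}{\frac{339911}{7}} = \frac{7}{339911}$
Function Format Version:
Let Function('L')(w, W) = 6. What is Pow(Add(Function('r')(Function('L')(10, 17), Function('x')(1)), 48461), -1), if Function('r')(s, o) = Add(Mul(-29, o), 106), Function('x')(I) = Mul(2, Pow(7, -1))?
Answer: Rational(7, 339911) ≈ 2.0594e-5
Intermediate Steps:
Function('x')(I) = Rational(2, 7) (Function('x')(I) = Mul(2, Rational(1, 7)) = Rational(2, 7))
Function('r')(s, o) = Add(106, Mul(-29, o))
Pow(Add(Function('r')(Function('L')(10, 17), Function('x')(1)), 48461), -1) = Pow(Add(Add(106, Mul(-29, Rational(2, 7))), 48461), -1) = Pow(Add(Add(106, Rational(-58, 7)), 48461), -1) = Pow(Add(Rational(684, 7), 48461), -1) = Pow(Rational(339911, 7), -1) = Rational(7, 339911)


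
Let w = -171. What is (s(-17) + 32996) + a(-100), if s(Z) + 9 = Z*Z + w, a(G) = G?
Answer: 33005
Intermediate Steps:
s(Z) = -180 + Z² (s(Z) = -9 + (Z*Z - 171) = -9 + (Z² - 171) = -9 + (-171 + Z²) = -180 + Z²)
(s(-17) + 32996) + a(-100) = ((-180 + (-17)²) + 32996) - 100 = ((-180 + 289) + 32996) - 100 = (109 + 32996) - 100 = 33105 - 100 = 33005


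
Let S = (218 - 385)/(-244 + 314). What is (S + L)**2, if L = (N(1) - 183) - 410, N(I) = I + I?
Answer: 1725322369/4900 ≈ 3.5211e+5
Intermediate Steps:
S = -167/70 ≈ -2.3857
N(I) = 2*I
L = -591 (L = (2*1 - 183) - 410 = (2 - 183) - 410 = -181 - 410 = -591)
(S + L)**2 = (-167/70 - 591)**2 = (-41537/70)**2 = 1725322369/4900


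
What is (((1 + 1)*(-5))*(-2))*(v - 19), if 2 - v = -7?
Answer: -200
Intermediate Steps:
v = 9 (v = 2 - 1*(-7) = 2 + 7 = 9)
(((1 + 1)*(-5))*(-2))*(v - 19) = (((1 + 1)*(-5))*(-2))*(9 - 19) = ((2*(-5))*(-2))*(-10) = -10*(-2)*(-10) = 20*(-10) = -200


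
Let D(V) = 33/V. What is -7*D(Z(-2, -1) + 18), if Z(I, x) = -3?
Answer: -77/5 ≈ -15.400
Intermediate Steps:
-7*D(Z(-2, -1) + 18) = -231/(-3 + 18) = -231/15 = -7*11/5 = -77/5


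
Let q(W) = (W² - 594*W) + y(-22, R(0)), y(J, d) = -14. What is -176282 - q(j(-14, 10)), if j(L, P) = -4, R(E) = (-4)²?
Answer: -178660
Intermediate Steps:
R(E) = 16
q(W) = -14 + W² - 594*W (q(W) = (W² - 594*W) - 14 = -14 + W² - 594*W)
-176282 - q(j(-14, 10)) = -176282 - (-14 + (-4)² - 594*(-4)) = -176282 - (-14 + 16 + 2376) = -176282 - 1*2378 = -176282 - 2378 = -178660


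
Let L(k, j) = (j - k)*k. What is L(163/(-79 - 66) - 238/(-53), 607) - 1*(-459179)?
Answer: 27238769479079/59059225 ≈ 4.6121e+5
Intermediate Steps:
L(k, j) = k*(j - k)
L(163/(-79 - 66) - 238/(-53), 607) - 1*(-459179) = (163/(-79 - 66) - 238/(-53))*(607 - (163/(-79 - 66) - 238/(-53))) - 1*(-459179) = (163/(-145) - 238*(-1/53))*(607 - (163/(-145) - 238*(-1/53))) + 459179 = (163*(-1/145) + 238/53)*(607 - (163*(-1/145) + 238/53)) + 459179 = (-163/145 + 238/53)*(607 - (-163/145 + 238/53)) + 459179 = 25871*(607 - 1*25871/7685)/7685 + 459179 = 25871*(607 - 25871/7685)/7685 + 459179 = (25871/7685)*(4638924/7685) + 459179 = 120013602804/59059225 + 459179 = 27238769479079/59059225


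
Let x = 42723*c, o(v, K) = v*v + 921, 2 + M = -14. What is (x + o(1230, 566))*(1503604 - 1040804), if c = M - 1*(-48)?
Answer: 1333306899600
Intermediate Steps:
M = -16 (M = -2 - 14 = -16)
c = 32 (c = -16 - 1*(-48) = -16 + 48 = 32)
o(v, K) = 921 + v² (o(v, K) = v² + 921 = 921 + v²)
x = 1367136 (x = 42723*32 = 1367136)
(x + o(1230, 566))*(1503604 - 1040804) = (1367136 + (921 + 1230²))*(1503604 - 1040804) = (1367136 + (921 + 1512900))*462800 = (1367136 + 1513821)*462800 = 2880957*462800 = 1333306899600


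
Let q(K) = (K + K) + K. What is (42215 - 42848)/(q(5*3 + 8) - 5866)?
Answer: 633/5797 ≈ 0.10919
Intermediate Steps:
q(K) = 3*K (q(K) = 2*K + K = 3*K)
(42215 - 42848)/(q(5*3 + 8) - 5866) = (42215 - 42848)/(3*(5*3 + 8) - 5866) = -633/(3*(15 + 8) - 5866) = -633/(3*23 - 5866) = -633/(69 - 5866) = -633/(-5797) = -633*(-1/5797) = 633/5797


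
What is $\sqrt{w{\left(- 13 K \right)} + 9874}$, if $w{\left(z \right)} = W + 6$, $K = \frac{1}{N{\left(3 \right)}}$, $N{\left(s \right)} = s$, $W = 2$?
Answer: $9 \sqrt{122} \approx 99.408$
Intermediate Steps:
$K = \frac{1}{3} \approx 0.33333$
$w{\left(z \right)} = 8$ ($w{\left(z \right)} = 2 + 6 = 8$)
$\sqrt{w{\left(- 13 K \right)} + 9874} = \sqrt{8 + 9874} = \sqrt{9882} = 9 \sqrt{122}$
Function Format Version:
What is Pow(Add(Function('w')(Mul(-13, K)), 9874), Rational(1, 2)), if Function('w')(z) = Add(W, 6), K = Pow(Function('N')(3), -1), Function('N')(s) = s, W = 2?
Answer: Mul(9, Pow(122, Rational(1, 2))) ≈ 99.408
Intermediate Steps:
K = Rational(1, 3) (K = Pow(3, -1) = Rational(1, 3) ≈ 0.33333)
Function('w')(z) = 8 (Function('w')(z) = Add(2, 6) = 8)
Pow(Add(Function('w')(Mul(-13, K)), 9874), Rational(1, 2)) = Pow(Add(8, 9874), Rational(1, 2)) = Pow(9882, Rational(1, 2)) = Mul(9, Pow(122, Rational(1, 2)))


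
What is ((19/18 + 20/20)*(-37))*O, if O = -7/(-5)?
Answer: -9583/90 ≈ -106.48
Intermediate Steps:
O = 7/5 (O = -7*(-⅕) = 7/5 ≈ 1.4000)
((19/18 + 20/20)*(-37))*O = ((19/18 + 20/20)*(-37))*(7/5) = ((19*(1/18) + 20*(1/20))*(-37))*(7/5) = ((19/18 + 1)*(-37))*(7/5) = ((37/18)*(-37))*(7/5) = -1369/18*7/5 = -9583/90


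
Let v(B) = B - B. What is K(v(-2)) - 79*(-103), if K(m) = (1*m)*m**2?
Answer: 8137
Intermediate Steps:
v(B) = 0
K(m) = m**3 (K(m) = m*m**2 = m**3)
K(v(-2)) - 79*(-103) = 0**3 - 79*(-103) = 0 + 8137 = 8137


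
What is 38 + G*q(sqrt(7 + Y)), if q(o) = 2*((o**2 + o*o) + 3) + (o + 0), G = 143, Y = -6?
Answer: 1611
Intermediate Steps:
q(o) = 6 + o + 4*o**2 (q(o) = 2*((o**2 + o**2) + 3) + o = 2*(2*o**2 + 3) + o = 2*(3 + 2*o**2) + o = (6 + 4*o**2) + o = 6 + o + 4*o**2)
38 + G*q(sqrt(7 + Y)) = 38 + 143*(6 + sqrt(7 - 6) + 4*(sqrt(7 - 6))**2) = 38 + 143*(6 + sqrt(1) + 4*(sqrt(1))**2) = 38 + 143*(6 + 1 + 4*1**2) = 38 + 143*(6 + 1 + 4*1) = 38 + 143*(6 + 1 + 4) = 38 + 143*11 = 38 + 1573 = 1611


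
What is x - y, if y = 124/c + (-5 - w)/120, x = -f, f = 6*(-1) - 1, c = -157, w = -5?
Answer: 1223/157 ≈ 7.7898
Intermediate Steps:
f = -7 (f = -6 - 1 = -7)
x = 7 (x = -1*(-7) = 7)
y = -124/157 (y = 124/(-157) + (-5 - 1*(-5))/120 = 124*(-1/157) + (-5 + 5)*(1/120) = -124/157 + 0*(1/120) = -124/157 + 0 = -124/157 ≈ -0.78981)
x - y = 7 - 1*(-124/157) = 7 + 124/157 = 1223/157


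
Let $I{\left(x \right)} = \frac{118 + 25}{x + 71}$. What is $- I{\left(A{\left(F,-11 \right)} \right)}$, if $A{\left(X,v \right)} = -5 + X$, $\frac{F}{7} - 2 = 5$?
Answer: $- \frac{143}{115} \approx -1.2435$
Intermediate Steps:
$F = 49$ ($F = 14 + 7 \cdot 5 = 14 + 35 = 49$)
$I{\left(x \right)} = \frac{143}{71 + x}$
$- I{\left(A{\left(F,-11 \right)} \right)} = - \frac{143}{71 + \left(-5 + 49\right)} = - \frac{143}{71 + 44} = - \frac{143}{115}$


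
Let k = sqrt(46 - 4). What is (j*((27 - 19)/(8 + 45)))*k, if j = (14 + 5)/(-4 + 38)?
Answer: 76*sqrt(42)/901 ≈ 0.54666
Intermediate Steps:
j = 19/34 ≈ 0.55882
k = sqrt(42) ≈ 6.4807
(j*((27 - 19)/(8 + 45)))*k = (19*((27 - 19)/(8 + 45))/34)*sqrt(42) = (19*(8/53)/34)*sqrt(42) = (19*(8*(1/53))/34)*sqrt(42) = ((19/34)*(8/53))*sqrt(42) = 76*sqrt(42)/901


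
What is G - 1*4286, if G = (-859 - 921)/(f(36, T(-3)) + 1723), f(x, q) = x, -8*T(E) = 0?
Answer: -7540854/1759 ≈ -4287.0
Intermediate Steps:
T(E) = 0 (T(E) = -⅛*0 = 0)
G = -1780/1759 (G = (-859 - 921)/(36 + 1723) = -1780/1759 ≈ -1.0119)
G - 1*4286 = -1780/1759 - 1*4286 = -1780/1759 - 4286 = -7540854/1759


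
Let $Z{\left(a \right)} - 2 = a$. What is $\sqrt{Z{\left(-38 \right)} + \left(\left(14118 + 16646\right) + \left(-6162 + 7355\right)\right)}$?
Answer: $\sqrt{31921} \approx 178.66$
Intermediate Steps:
$Z{\left(a \right)} = 2 + a$
$\sqrt{Z{\left(-38 \right)} + \left(\left(14118 + 16646\right) + \left(-6162 + 7355\right)\right)} = \sqrt{\left(2 - 38\right) + \left(\left(14118 + 16646\right) + \left(-6162 + 7355\right)\right)} = \sqrt{-36 + \left(30764 + 1193\right)} = \sqrt{-36 + 31957} = \sqrt{31921}$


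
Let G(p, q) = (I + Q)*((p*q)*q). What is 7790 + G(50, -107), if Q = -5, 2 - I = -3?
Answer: 7790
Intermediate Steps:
I = 5 (I = 2 - 1*(-3) = 2 + 3 = 5)
G(p, q) = 0 (G(p, q) = (5 - 5)*((p*q)*q) = 0*(p*q²) = 0)
7790 + G(50, -107) = 7790 + 0 = 7790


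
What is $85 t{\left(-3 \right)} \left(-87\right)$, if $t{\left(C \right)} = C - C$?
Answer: $0$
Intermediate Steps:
$t{\left(C \right)} = 0$
$85 t{\left(-3 \right)} \left(-87\right) = 85 \cdot 0 \left(-87\right) = 0 \left(-87\right) = 0$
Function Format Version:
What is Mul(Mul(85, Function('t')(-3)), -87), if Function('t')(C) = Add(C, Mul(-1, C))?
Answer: 0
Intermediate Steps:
Function('t')(C) = 0
Mul(Mul(85, Function('t')(-3)), -87) = Mul(Mul(85, 0), -87) = Mul(0, -87) = 0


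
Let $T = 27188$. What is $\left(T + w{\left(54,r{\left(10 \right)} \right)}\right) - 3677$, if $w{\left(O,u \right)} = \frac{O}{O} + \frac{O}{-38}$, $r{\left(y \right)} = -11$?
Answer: $\frac{446701}{19} \approx 23511.0$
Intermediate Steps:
$w{\left(O,u \right)} = 1 - \frac{O}{38}$ ($w{\left(O,u \right)} = 1 + O \left(- \frac{1}{38}\right) = 1 - \frac{O}{38}$)
$\left(T + w{\left(54,r{\left(10 \right)} \right)}\right) - 3677 = \left(27188 + \left(1 - \frac{27}{19}\right)\right) - 3677 = \left(27188 - \frac{8}{19}\right) - 3677 = \frac{516564}{19} - 3677 = \frac{446701}{19}$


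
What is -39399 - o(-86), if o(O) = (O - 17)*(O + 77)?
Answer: -40326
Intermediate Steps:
o(O) = (-17 + O)*(77 + O)
-39399 - o(-86) = -39399 - (-1309 + (-86)² + 60*(-86)) = -39399 - (-1309 + 7396 - 5160) = -39399 - 1*927 = -39399 - 927 = -40326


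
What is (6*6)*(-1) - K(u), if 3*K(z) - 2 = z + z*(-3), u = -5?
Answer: -40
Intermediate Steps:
K(z) = ⅔ - 2*z/3 (K(z) = ⅔ + (z + z*(-3))/3 = ⅔ + (z - 3*z)/3 = ⅔ + (-2*z)/3 = ⅔ - 2*z/3)
(6*6)*(-1) - K(u) = (6*6)*(-1) - (⅔ - ⅔*(-5)) = 36*(-1) - (⅔ + 10/3) = -36 - 1*4 = -36 - 4 = -40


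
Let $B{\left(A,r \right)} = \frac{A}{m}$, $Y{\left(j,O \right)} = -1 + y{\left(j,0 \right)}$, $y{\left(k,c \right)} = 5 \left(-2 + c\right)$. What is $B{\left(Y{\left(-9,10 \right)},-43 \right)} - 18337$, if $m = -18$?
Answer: $- \frac{330055}{18} \approx -18336.0$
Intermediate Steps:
$y{\left(k,c \right)} = -10 + 5 c$
$Y{\left(j,O \right)} = -11$ ($Y{\left(j,O \right)} = -1 + \left(-10 + 5 \cdot 0\right) = -1 + \left(-10 + 0\right) = -1 - 10 = -11$)
$B{\left(A,r \right)} = - \frac{A}{18}$ ($B{\left(A,r \right)} = \frac{A}{-18} = A \left(- \frac{1}{18}\right) = - \frac{A}{18}$)
$B{\left(Y{\left(-9,10 \right)},-43 \right)} - 18337 = \left(- \frac{1}{18}\right) \left(-11\right) - 18337 = \frac{11}{18} - 18337 = - \frac{330055}{18}$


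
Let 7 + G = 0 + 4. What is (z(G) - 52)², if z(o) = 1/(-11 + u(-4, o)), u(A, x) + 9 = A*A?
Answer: 43681/16 ≈ 2730.1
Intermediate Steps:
u(A, x) = -9 + A² (u(A, x) = -9 + A*A = -9 + A²)
G = -3 (G = -7 + (0 + 4) = -7 + 4 = -3)
z(o) = -¼ (z(o) = 1/(-11 + (-9 + (-4)²)) = 1/(-11 + (-9 + 16)) = 1/(-11 + 7) = 1/(-4) = -¼)
(z(G) - 52)² = (-¼ - 52)² = (-209/4)² = 43681/16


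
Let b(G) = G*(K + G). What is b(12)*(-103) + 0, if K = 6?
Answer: -22248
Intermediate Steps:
b(G) = G*(6 + G)
b(12)*(-103) + 0 = (12*(6 + 12))*(-103) + 0 = (12*18)*(-103) + 0 = 216*(-103) + 0 = -22248 + 0 = -22248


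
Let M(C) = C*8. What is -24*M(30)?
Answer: -5760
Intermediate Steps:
M(C) = 8*C
-24*M(30) = -192*30 = -24*240 = -5760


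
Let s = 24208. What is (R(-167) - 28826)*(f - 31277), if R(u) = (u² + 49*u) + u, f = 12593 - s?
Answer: 398338004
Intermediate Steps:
f = -11615 (f = 12593 - 1*24208 = 12593 - 24208 = -11615)
R(u) = u² + 50*u
(R(-167) - 28826)*(f - 31277) = (-167*(50 - 167) - 28826)*(-11615 - 31277) = (-167*(-117) - 28826)*(-42892) = (19539 - 28826)*(-42892) = -9287*(-42892) = 398338004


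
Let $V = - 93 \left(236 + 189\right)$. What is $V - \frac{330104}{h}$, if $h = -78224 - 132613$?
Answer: $- \frac{8333002321}{210837} \approx -39523.0$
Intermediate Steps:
$h = -210837$
$V = -39525$ ($V = \left(-93\right) 425 = -39525$)
$V - \frac{330104}{h} = -39525 - \frac{330104}{-210837} = -39525 - - \frac{330104}{210837} = -39525 + \frac{330104}{210837} = - \frac{8333002321}{210837}$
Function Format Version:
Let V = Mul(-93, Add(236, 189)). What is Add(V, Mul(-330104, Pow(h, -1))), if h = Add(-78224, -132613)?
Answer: Rational(-8333002321, 210837) ≈ -39523.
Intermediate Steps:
h = -210837
V = -39525 (V = Mul(-93, 425) = -39525)
Add(V, Mul(-330104, Pow(h, -1))) = Add(-39525, Mul(-330104, Pow(-210837, -1))) = Add(-39525, Mul(-330104, Rational(-1, 210837))) = Add(-39525, Rational(330104, 210837)) = Rational(-8333002321, 210837)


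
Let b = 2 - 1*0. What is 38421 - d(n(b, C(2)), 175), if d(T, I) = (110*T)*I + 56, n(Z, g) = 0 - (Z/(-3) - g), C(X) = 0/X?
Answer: 76595/3 ≈ 25532.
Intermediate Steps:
C(X) = 0
b = 2 (b = 2 + 0 = 2)
n(Z, g) = g + Z/3 (n(Z, g) = 0 - (Z*(-1/3) - g) = 0 - (-Z/3 - g) = 0 - (-g - Z/3) = 0 + (g + Z/3) = g + Z/3)
d(T, I) = 56 + 110*I*T (d(T, I) = 110*I*T + 56 = 56 + 110*I*T)
38421 - d(n(b, C(2)), 175) = 38421 - (56 + 110*175*(0 + (1/3)*2)) = 38421 - (56 + 110*175*(0 + 2/3)) = 38421 - (56 + 110*175*(2/3)) = 38421 - (56 + 38500/3) = 38421 - 1*38668/3 = 38421 - 38668/3 = 76595/3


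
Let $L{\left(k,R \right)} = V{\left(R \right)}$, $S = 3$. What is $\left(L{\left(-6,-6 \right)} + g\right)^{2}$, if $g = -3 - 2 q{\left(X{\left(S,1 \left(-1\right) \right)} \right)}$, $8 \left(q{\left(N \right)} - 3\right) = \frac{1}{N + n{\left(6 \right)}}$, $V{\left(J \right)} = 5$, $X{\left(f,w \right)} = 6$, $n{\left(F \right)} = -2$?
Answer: $\frac{4225}{256} \approx 16.504$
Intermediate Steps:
$q{\left(N \right)} = 3 + \frac{1}{8 \left(-2 + N\right)}$ ($q{\left(N \right)} = 3 + \frac{1}{8 \left(N - 2\right)} = 3 + \frac{1}{8 \left(-2 + N\right)}$)
$L{\left(k,R \right)} = 5$
$g = - \frac{145}{16}$ ($g = -3 - 2 \frac{-47 + 24 \cdot 6}{8 \left(-2 + 6\right)} = -3 - 2 \frac{-47 + 144}{8 \cdot 4} = -3 - 2 \cdot \frac{1}{8} \cdot \frac{1}{4} \cdot 97 = -3 - \frac{97}{16} = - \frac{145}{16} \approx -9.0625$)
$\left(L{\left(-6,-6 \right)} + g\right)^{2} = \left(5 - \frac{145}{16}\right)^{2} = \left(- \frac{65}{16}\right)^{2} = \frac{4225}{256}$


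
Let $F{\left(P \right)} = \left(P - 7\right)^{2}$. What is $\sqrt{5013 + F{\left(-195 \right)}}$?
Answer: $\sqrt{45817} \approx 214.05$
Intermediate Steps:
$F{\left(P \right)} = \left(-7 + P\right)^{2}$
$\sqrt{5013 + F{\left(-195 \right)}} = \sqrt{5013 + \left(-7 - 195\right)^{2}} = \sqrt{5013 + \left(-202\right)^{2}} = \sqrt{5013 + 40804} = \sqrt{45817}$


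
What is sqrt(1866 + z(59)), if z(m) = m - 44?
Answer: 3*sqrt(209) ≈ 43.370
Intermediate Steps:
z(m) = -44 + m
sqrt(1866 + z(59)) = sqrt(1866 + (-44 + 59)) = sqrt(1866 + 15) = sqrt(1881) = 3*sqrt(209)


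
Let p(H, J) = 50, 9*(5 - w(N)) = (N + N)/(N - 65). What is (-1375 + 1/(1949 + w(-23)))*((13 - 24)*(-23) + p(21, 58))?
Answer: -3191762937/7661 ≈ -4.1663e+5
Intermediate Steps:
w(N) = 5 - 2*N/(9*(-65 + N)) (w(N) = 5 - (N + N)/(9*(N - 65)) = 5 - 2*N/(9*(-65 + N)))
(-1375 + 1/(1949 + w(-23)))*((13 - 24)*(-23) + p(21, 58)) = (-1375 + 1/(1949 + (-2925 + 43*(-23))/(9*(-65 - 23))))*((13 - 24)*(-23) + 50) = (-1375 + 1/(1949 + (⅑)*(-2925 - 989)/(-88)))*(-11*(-23) + 50) = (-1375 + 1/(1949 + (⅑)*(-1/88)*(-3914)))*(253 + 50) = (-1375 + 1/(1949 + 1957/396))*303 = (-1375 + 1/(773761/396))*303 = (-1375 + 396/773761)*303 = -1063920979/773761*303 = -3191762937/7661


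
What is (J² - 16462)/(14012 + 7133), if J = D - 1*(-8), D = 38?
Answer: -14346/21145 ≈ -0.67846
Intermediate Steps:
J = 46 (J = 38 - 1*(-8) = 38 + 8 = 46)
(J² - 16462)/(14012 + 7133) = (46² - 16462)/(14012 + 7133) = (2116 - 16462)/21145 = -14346*1/21145 = -14346/21145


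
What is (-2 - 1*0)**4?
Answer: 16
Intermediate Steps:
(-2 - 1*0)**4 = (-2 + 0)**4 = (-2)**4 = 16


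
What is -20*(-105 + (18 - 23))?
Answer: 2200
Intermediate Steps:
-20*(-105 + (18 - 23)) = -20*(-105 - 5) = -20*(-110) = 2200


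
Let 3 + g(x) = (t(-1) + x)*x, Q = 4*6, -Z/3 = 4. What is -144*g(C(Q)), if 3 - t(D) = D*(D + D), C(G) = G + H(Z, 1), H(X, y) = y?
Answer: -93168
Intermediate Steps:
Z = -12 (Z = -3*4 = -12)
Q = 24
C(G) = 1 + G (C(G) = G + 1 = 1 + G)
t(D) = 3 - 2*D² (t(D) = 3 - D*(D + D) = 3 - D*2*D = 3 - 2*D²)
g(x) = -3 + x*(1 + x) (g(x) = -3 + ((3 - 2*(-1)²) + x)*x = -3 + ((3 - 2*1) + x)*x = -3 + ((3 - 2) + x)*x = -3 + (1 + x)*x = -3 + x*(1 + x))
-144*g(C(Q)) = -144*(-3 + (1 + 24) + (1 + 24)²) = -144*(-3 + 25 + 25²) = -144*(-3 + 25 + 625) = -144*647 = -93168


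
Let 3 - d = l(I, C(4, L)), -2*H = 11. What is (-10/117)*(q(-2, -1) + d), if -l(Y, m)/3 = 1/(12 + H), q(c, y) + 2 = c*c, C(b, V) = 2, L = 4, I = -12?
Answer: -710/1521 ≈ -0.46680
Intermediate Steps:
H = -11/2 (H = -½*11 = -11/2 ≈ -5.5000)
q(c, y) = -2 + c² (q(c, y) = -2 + c*c = -2 + c²)
l(Y, m) = -6/13 (l(Y, m) = -3/(12 - 11/2) = -3/13/2 = -3*2/13 = -6/13)
d = 45/13 (d = 3 - 1*(-6/13) = 3 + 6/13 = 45/13 ≈ 3.4615)
(-10/117)*(q(-2, -1) + d) = (-10/117)*((-2 + (-2)²) + 45/13) = (-10*1/117)*((-2 + 4) + 45/13) = -10*(2 + 45/13)/117 = -10/117*71/13 = -710/1521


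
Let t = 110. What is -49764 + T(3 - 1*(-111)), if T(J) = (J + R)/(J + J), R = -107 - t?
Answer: -11346295/228 ≈ -49764.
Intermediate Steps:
R = -217 (R = -107 - 1*110 = -107 - 110 = -217)
T(J) = (-217 + J)/(2*J) (T(J) = (J - 217)/(J + J) = (-217 + J)/((2*J)) = (-217 + J)*(1/(2*J)) = (-217 + J)/(2*J))
-49764 + T(3 - 1*(-111)) = -49764 + (-217 + (3 - 1*(-111)))/(2*(3 - 1*(-111))) = -49764 + (-217 + (3 + 111))/(2*(3 + 111)) = -49764 + (1/2)*(-217 + 114)/114 = -49764 + (1/2)*(1/114)*(-103) = -49764 - 103/228 = -11346295/228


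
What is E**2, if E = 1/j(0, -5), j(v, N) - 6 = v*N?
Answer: 1/36 ≈ 0.027778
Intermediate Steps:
j(v, N) = 6 + N*v (j(v, N) = 6 + v*N = 6 + N*v)
E = 1/6 (E = 1/(6 - 5*0) = 1/(6 + 0) = 1/6 ≈ 0.16667)
E**2 = (1/6)**2 = 1/36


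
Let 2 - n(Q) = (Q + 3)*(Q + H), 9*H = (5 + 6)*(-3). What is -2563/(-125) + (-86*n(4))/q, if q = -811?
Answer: 6225029/304125 ≈ 20.469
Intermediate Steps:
H = -11/3 (H = ((5 + 6)*(-3))/9 = (11*(-3))/9 = (⅑)*(-33) = -11/3 ≈ -3.6667)
n(Q) = 2 - (3 + Q)*(-11/3 + Q) (n(Q) = 2 - (Q + 3)*(Q - 11/3) = 2 - (3 + Q)*(-11/3 + Q))
-2563/(-125) + (-86*n(4))/q = -2563/(-125) - 86*(13 - 1*4² + (⅔)*4)/(-811) = -2563*(-1/125) - 86*(13 - 1*16 + 8/3)*(-1/811) = 2563/125 - 86*(13 - 16 + 8/3)*(-1/811) = 2563/125 - 86*(-⅓)*(-1/811) = 2563/125 + (86/3)*(-1/811) = 2563/125 - 86/2433 = 6225029/304125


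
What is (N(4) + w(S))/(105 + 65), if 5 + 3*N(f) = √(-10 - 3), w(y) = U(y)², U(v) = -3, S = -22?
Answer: 11/255 + I*√13/510 ≈ 0.043137 + 0.0070697*I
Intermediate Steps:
w(y) = 9 (w(y) = (-3)² = 9)
N(f) = -5/3 + I*√13/3 (N(f) = -5/3 + √(-10 - 3)/3 = -5/3 + √(-13)/3 = -5/3 + (I*√13)/3 = -5/3 + I*√13/3)
(N(4) + w(S))/(105 + 65) = ((-5/3 + I*√13/3) + 9)/(105 + 65) = (22/3 + I*√13/3)/170 = (22/3 + I*√13/3)*(1/170) = 11/255 + I*√13/510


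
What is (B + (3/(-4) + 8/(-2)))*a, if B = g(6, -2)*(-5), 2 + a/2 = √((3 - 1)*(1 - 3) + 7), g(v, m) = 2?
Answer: 59 - 59*√3/2 ≈ 7.9045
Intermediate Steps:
a = -4 + 2*√3 (a = -4 + 2*√((3 - 1)*(1 - 3) + 7) = -4 + 2*√(2*(-2) + 7) = -4 + 2*√(-4 + 7) = -4 + 2*√3 ≈ -0.53590)
B = -10 (B = 2*(-5) = -10)
(B + (3/(-4) + 8/(-2)))*a = (-10 + (3/(-4) + 8/(-2)))*(-4 + 2*√3) = (-10 + (3*(-¼) + 8*(-½)))*(-4 + 2*√3) = (-10 + (-¾ - 4))*(-4 + 2*√3) = (-10 - 19/4)*(-4 + 2*√3) = -59*(-4 + 2*√3)/4 = 59 - 59*√3/2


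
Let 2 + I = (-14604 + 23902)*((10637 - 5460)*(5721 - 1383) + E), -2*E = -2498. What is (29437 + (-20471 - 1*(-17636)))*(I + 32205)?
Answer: 5555149656332906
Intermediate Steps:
E = 1249 (E = -½*(-2498) = 1249)
I = 208824479348 (I = -2 + (-14604 + 23902)*((10637 - 5460)*(5721 - 1383) + 1249) = -2 + 9298*(5177*4338 + 1249) = -2 + 9298*(22457826 + 1249) = -2 + 9298*22459075 = -2 + 208824479350 = 208824479348)
(29437 + (-20471 - 1*(-17636)))*(I + 32205) = (29437 + (-20471 - 1*(-17636)))*(208824479348 + 32205) = (29437 + (-20471 + 17636))*208824511553 = (29437 - 2835)*208824511553 = 26602*208824511553 = 5555149656332906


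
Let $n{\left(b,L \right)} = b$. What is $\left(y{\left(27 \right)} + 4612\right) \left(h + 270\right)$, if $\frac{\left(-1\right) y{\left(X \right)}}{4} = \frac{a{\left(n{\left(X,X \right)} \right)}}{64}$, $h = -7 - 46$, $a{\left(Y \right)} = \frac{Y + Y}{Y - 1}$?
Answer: $\frac{208161373}{208} \approx 1.0008 \cdot 10^{6}$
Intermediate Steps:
$a{\left(Y \right)} = \frac{2 Y}{-1 + Y}$
$h = -53$ ($h = -7 - 46 = -53$)
$y{\left(X \right)} = - \frac{X}{8 \left(-1 + X\right)}$ ($y{\left(X \right)} = - 4 \frac{2 X \frac{1}{-1 + X}}{64} = - 4 \frac{2 X}{-1 + X} \frac{1}{64} = - 4 \frac{X}{32 \left(-1 + X\right)} = - \frac{X}{8 \left(-1 + X\right)}$)
$\left(y{\left(27 \right)} + 4612\right) \left(h + 270\right) = \left(\left(-1\right) 27 \frac{1}{-8 + 8 \cdot 27} + 4612\right) \left(-53 + 270\right) = \left(\left(-1\right) 27 \frac{1}{-8 + 216} + 4612\right) 217 = \left(\left(-1\right) 27 \cdot \frac{1}{208} + 4612\right) 217 = \left(- \frac{27}{208} + 4612\right) 217 = \frac{959269}{208} \cdot 217 = \frac{208161373}{208}$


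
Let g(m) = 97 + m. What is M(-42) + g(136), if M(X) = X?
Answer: 191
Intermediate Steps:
M(-42) + g(136) = -42 + (97 + 136) = -42 + 233 = 191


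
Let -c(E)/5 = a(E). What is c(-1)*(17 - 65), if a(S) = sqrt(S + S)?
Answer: 240*I*sqrt(2) ≈ 339.41*I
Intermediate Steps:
a(S) = sqrt(2)*sqrt(S) (a(S) = sqrt(2*S) = sqrt(2)*sqrt(S))
c(E) = -5*sqrt(2)*sqrt(E)
c(-1)*(17 - 65) = (-5*sqrt(2)*sqrt(-1))*(17 - 65) = -5*sqrt(2)*I*(-48) = -5*I*sqrt(2)*(-48) = 240*I*sqrt(2)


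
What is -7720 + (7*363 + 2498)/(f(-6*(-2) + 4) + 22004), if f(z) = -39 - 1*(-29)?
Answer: -169788641/21994 ≈ -7719.8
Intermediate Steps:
f(z) = -10 (f(z) = -39 + 29 = -10)
-7720 + (7*363 + 2498)/(f(-6*(-2) + 4) + 22004) = -7720 + (7*363 + 2498)/(-10 + 22004) = -7720 + (2541 + 2498)/21994 = -7720 + 5039*(1/21994) = -7720 + 5039/21994 = -169788641/21994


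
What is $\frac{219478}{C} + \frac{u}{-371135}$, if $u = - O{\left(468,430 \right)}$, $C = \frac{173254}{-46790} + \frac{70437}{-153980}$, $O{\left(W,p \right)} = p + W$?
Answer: $- \frac{11737355071633873746}{222483542448005} \approx -52756.0$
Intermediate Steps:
$O{\left(W,p \right)} = W + p$
$C = - \frac{599467963}{144094484}$ ($C = 173254 \left(- \frac{1}{46790}\right) + 70437 \left(- \frac{1}{153980}\right) = - \frac{86627}{23395} - \frac{70437}{153980} = - \frac{599467963}{144094484} \approx -4.1602$)
$u = -898$ ($u = - (468 + 430) = \left(-1\right) 898 = -898$)
$\frac{219478}{C} + \frac{u}{-371135} = \frac{219478}{- \frac{599467963}{144094484}} - \frac{898}{-371135} = 219478 \left(- \frac{144094484}{599467963}\right) - - \frac{898}{371135} = - \frac{31625569159352}{599467963} + \frac{898}{371135} = - \frac{11737355071633873746}{222483542448005}$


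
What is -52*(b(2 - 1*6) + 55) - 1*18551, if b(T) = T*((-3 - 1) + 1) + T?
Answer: -21827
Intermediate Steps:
b(T) = -2*T (b(T) = T*(-4 + 1) + T = T*(-3) + T = -3*T + T = -2*T)
-52*(b(2 - 1*6) + 55) - 1*18551 = -52*(-2*(2 - 1*6) + 55) - 1*18551 = -52*(-2*(2 - 6) + 55) - 18551 = -52*(-2*(-4) + 55) - 18551 = -52*(8 + 55) - 18551 = -52*63 - 18551 = -3276 - 18551 = -21827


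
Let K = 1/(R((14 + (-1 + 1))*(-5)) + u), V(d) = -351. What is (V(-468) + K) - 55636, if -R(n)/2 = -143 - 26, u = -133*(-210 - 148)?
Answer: -2684688623/47952 ≈ -55987.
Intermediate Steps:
u = 47614 (u = -133*(-358) = 47614)
R(n) = 338 (R(n) = -2*(-143 - 26) = -2*(-169) = 338)
K = 1/47952 (K = 1/(338 + 47614) = 1/47952 ≈ 2.0854e-5)
(V(-468) + K) - 55636 = (-351 + 1/47952) - 55636 = -16831151/47952 - 55636 = -2684688623/47952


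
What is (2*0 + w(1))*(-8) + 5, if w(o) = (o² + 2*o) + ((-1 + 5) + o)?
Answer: -59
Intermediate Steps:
w(o) = 4 + o² + 3*o (w(o) = (o² + 2*o) + (4 + o) = 4 + o² + 3*o)
(2*0 + w(1))*(-8) + 5 = (2*0 + (4 + 1² + 3*1))*(-8) + 5 = (0 + (4 + 1 + 3))*(-8) + 5 = (0 + 8)*(-8) + 5 = 8*(-8) + 5 = -64 + 5 = -59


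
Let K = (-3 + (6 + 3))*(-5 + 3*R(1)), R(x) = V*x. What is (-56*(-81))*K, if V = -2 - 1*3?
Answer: -544320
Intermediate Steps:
V = -5 (V = -2 - 3 = -5)
R(x) = -5*x
K = -120 (K = (-3 + (6 + 3))*(-5 + 3*(-5*1)) = (-3 + 9)*(-5 + 3*(-5)) = 6*(-5 - 15) = 6*(-20) = -120)
(-56*(-81))*K = -56*(-81)*(-120) = 4536*(-120) = -544320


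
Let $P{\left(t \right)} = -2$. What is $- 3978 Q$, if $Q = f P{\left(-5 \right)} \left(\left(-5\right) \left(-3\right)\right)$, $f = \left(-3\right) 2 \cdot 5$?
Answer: $-3580200$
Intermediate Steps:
$f = -30$ ($f = \left(-6\right) 5 = -30$)
$Q = 900$ ($Q = \left(-30\right) \left(-2\right) \left(\left(-5\right) \left(-3\right)\right) = 60 \cdot 15 = 900$)
$- 3978 Q = \left(-3978\right) 900 = -3580200$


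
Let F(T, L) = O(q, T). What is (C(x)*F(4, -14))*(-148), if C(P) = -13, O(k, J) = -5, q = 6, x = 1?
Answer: -9620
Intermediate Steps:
F(T, L) = -5
(C(x)*F(4, -14))*(-148) = -13*(-5)*(-148) = 65*(-148) = -9620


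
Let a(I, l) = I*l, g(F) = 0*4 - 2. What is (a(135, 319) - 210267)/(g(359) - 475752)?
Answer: 83601/237877 ≈ 0.35145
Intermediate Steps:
g(F) = -2 (g(F) = 0 - 2 = -2)
(a(135, 319) - 210267)/(g(359) - 475752) = (135*319 - 210267)/(-2 - 475752) = (43065 - 210267)/(-475754) = -167202*(-1/475754) = 83601/237877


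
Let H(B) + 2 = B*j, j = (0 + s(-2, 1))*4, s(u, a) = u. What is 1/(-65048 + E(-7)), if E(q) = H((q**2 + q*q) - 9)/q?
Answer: -1/64946 ≈ -1.5397e-5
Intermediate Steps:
j = -8 (j = (0 - 2)*4 = -2*4 = -8)
H(B) = -2 - 8*B (H(B) = -2 + B*(-8) = -2 - 8*B)
E(q) = (70 - 16*q**2)/q (E(q) = (-2 - 8*((q**2 + q*q) - 9))/q = (-2 - 8*((q**2 + q**2) - 9))/q = (-2 - 8*(2*q**2 - 9))/q = (-2 - 8*(-9 + 2*q**2))/q = (-2 + (72 - 16*q**2))/q = (70 - 16*q**2)/q)
1/(-65048 + E(-7)) = 1/(-65048 + (-16*(-7) + 70/(-7))) = 1/(-65048 + (112 + 70*(-1/7))) = 1/(-65048 + (112 - 10)) = 1/(-65048 + 102) = 1/(-64946) = -1/64946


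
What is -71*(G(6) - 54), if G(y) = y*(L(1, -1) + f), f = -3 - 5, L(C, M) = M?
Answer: 7668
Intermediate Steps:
f = -8
G(y) = -9*y (G(y) = y*(-1 - 8) = y*(-9) = -9*y)
-71*(G(6) - 54) = -71*(-9*6 - 54) = -71*(-54 - 54) = -71*(-108) = 7668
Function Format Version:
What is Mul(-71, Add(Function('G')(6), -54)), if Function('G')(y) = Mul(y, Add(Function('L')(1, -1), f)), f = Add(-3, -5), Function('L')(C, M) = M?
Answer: 7668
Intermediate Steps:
f = -8
Function('G')(y) = Mul(-9, y) (Function('G')(y) = Mul(y, Add(-1, -8)) = Mul(y, -9) = Mul(-9, y))
Mul(-71, Add(Function('G')(6), -54)) = Mul(-71, Add(Mul(-9, 6), -54)) = Mul(-71, Add(-54, -54)) = Mul(-71, -108) = 7668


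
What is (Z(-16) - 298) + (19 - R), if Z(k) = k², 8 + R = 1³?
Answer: -16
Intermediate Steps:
R = -7 (R = -8 + 1³ = -8 + 1 = -7)
(Z(-16) - 298) + (19 - R) = ((-16)² - 298) + (19 - 1*(-7)) = (256 - 298) + (19 + 7) = -42 + 26 = -16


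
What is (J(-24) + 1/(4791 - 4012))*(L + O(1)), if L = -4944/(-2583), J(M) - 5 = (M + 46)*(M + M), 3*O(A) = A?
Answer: -528079560/223573 ≈ -2362.0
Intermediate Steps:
O(A) = A/3
J(M) = 5 + 2*M*(46 + M) (J(M) = 5 + (M + 46)*(M + M) = 5 + (46 + M)*(2*M) = 5 + 2*M*(46 + M))
L = 1648/861 (L = -4944*(-1/2583) = 1648/861 ≈ 1.9141)
(J(-24) + 1/(4791 - 4012))*(L + O(1)) = ((5 + 2*(-24)² + 92*(-24)) + 1/(4791 - 4012))*(1648/861 + (⅓)*1) = ((5 + 2*576 - 2208) + 1/779)*(1648/861 + ⅓) = ((5 + 1152 - 2208) + 1/779)*(645/287) = (-1051 + 1/779)*(645/287) = -818728/779*645/287 = -528079560/223573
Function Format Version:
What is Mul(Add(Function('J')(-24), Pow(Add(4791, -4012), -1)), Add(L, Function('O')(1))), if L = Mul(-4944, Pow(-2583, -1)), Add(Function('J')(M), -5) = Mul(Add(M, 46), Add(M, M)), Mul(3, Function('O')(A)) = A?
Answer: Rational(-528079560, 223573) ≈ -2362.0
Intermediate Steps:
Function('O')(A) = Mul(Rational(1, 3), A)
Function('J')(M) = Add(5, Mul(2, M, Add(46, M))) (Function('J')(M) = Add(5, Mul(Add(M, 46), Add(M, M))) = Add(5, Mul(Add(46, M), Mul(2, M))) = Add(5, Mul(2, M, Add(46, M))))
L = Rational(1648, 861) (L = Mul(-4944, Rational(-1, 2583)) = Rational(1648, 861) ≈ 1.9141)
Mul(Add(Function('J')(-24), Pow(Add(4791, -4012), -1)), Add(L, Function('O')(1))) = Mul(Add(Add(5, Mul(2, Pow(-24, 2)), Mul(92, -24)), Pow(Add(4791, -4012), -1)), Add(Rational(1648, 861), Mul(Rational(1, 3), 1))) = Mul(Add(Add(5, Mul(2, 576), -2208), Pow(779, -1)), Add(Rational(1648, 861), Rational(1, 3))) = Mul(Add(Add(5, 1152, -2208), Rational(1, 779)), Rational(645, 287)) = Mul(Add(-1051, Rational(1, 779)), Rational(645, 287)) = Mul(Rational(-818728, 779), Rational(645, 287)) = Rational(-528079560, 223573)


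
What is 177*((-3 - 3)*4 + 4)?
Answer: -3540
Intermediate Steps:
177*((-3 - 3)*4 + 4) = 177*(-6*4 + 4) = 177*(-24 + 4) = 177*(-20) = -3540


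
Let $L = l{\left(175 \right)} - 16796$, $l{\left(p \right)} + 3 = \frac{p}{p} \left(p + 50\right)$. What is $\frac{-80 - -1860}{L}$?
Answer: $- \frac{890}{8287} \approx -0.1074$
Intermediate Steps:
$l{\left(p \right)} = 47 + p$ ($l{\left(p \right)} = -3 + \frac{p}{p} \left(p + 50\right) = -3 + 1 \left(50 + p\right) = -3 + \left(50 + p\right) = 47 + p$)
$L = -16574$ ($L = \left(47 + 175\right) - 16796 = 222 - 16796 = -16574$)
$\frac{-80 - -1860}{L} = \frac{-80 - -1860}{-16574} = \left(-80 + 1860\right) \left(- \frac{1}{16574}\right) = 1780 \left(- \frac{1}{16574}\right) = - \frac{890}{8287}$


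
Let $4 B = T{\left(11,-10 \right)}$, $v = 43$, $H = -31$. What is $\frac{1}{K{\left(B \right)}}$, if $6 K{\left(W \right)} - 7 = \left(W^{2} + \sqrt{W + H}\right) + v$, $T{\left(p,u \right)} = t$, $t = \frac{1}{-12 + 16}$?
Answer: $\frac{2184704}{18432569} - \frac{32768 i \sqrt{55}}{18432569} \approx 0.11852 - 0.013184 i$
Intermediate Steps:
$t = \frac{1}{4} \approx 0.25$
$T{\left(p,u \right)} = \frac{1}{4}$
$B = \frac{1}{16}$ ($B = \frac{1}{4} \cdot \frac{1}{4} = \frac{1}{16} \approx 0.0625$)
$K{\left(W \right)} = \frac{25}{3} + \frac{W^{2}}{6} + \frac{\sqrt{-31 + W}}{6}$ ($K{\left(W \right)} = \frac{7}{6} + \frac{\left(W^{2} + \sqrt{W - 31}\right) + 43}{6} = \frac{7}{6} + \frac{\left(W^{2} + \sqrt{-31 + W}\right) + 43}{6} = \frac{7}{6} + \frac{43 + W^{2} + \sqrt{-31 + W}}{6} = \frac{7}{6} + \left(\frac{43}{6} + \frac{W^{2}}{6} + \frac{\sqrt{-31 + W}}{6}\right) = \frac{25}{3} + \frac{W^{2}}{6} + \frac{\sqrt{-31 + W}}{6}$)
$\frac{1}{K{\left(B \right)}} = \frac{1}{\frac{25}{3} + \frac{1}{6 \cdot 256} + \frac{\sqrt{-31 + \frac{1}{16}}}{6}} = \frac{1}{\frac{25}{3} + \frac{1}{6} \cdot \frac{1}{256} + \frac{\sqrt{- \frac{495}{16}}}{6}} = \frac{1}{\frac{25}{3} + \frac{1}{1536} + \frac{\frac{3}{4} i \sqrt{55}}{6}} = \frac{1}{\frac{25}{3} + \frac{1}{1536} + \frac{i \sqrt{55}}{8}} = \frac{1}{\frac{4267}{512} + \frac{i \sqrt{55}}{8}}$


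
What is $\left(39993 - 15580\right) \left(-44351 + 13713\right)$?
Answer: $-747965494$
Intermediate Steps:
$\left(39993 - 15580\right) \left(-44351 + 13713\right) = 24413 \left(-30638\right) = -747965494$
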